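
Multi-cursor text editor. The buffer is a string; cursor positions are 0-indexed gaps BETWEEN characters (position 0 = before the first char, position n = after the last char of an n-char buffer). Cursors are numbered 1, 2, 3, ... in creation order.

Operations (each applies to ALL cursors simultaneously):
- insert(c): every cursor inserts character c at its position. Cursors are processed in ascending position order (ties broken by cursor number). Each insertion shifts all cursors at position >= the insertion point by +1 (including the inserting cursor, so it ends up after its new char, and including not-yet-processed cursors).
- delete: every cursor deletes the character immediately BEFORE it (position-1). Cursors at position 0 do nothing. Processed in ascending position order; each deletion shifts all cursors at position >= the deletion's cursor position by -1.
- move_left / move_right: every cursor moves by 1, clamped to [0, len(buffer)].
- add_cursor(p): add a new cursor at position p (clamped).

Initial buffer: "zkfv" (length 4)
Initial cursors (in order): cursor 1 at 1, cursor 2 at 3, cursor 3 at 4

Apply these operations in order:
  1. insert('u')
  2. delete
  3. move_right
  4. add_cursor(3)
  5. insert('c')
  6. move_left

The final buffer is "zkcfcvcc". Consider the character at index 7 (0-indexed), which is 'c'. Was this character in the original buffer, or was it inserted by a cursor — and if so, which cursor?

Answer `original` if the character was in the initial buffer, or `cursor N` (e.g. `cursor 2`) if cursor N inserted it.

After op 1 (insert('u')): buffer="zukfuvu" (len 7), cursors c1@2 c2@5 c3@7, authorship .1..2.3
After op 2 (delete): buffer="zkfv" (len 4), cursors c1@1 c2@3 c3@4, authorship ....
After op 3 (move_right): buffer="zkfv" (len 4), cursors c1@2 c2@4 c3@4, authorship ....
After op 4 (add_cursor(3)): buffer="zkfv" (len 4), cursors c1@2 c4@3 c2@4 c3@4, authorship ....
After op 5 (insert('c')): buffer="zkcfcvcc" (len 8), cursors c1@3 c4@5 c2@8 c3@8, authorship ..1.4.23
After op 6 (move_left): buffer="zkcfcvcc" (len 8), cursors c1@2 c4@4 c2@7 c3@7, authorship ..1.4.23
Authorship (.=original, N=cursor N): . . 1 . 4 . 2 3
Index 7: author = 3

Answer: cursor 3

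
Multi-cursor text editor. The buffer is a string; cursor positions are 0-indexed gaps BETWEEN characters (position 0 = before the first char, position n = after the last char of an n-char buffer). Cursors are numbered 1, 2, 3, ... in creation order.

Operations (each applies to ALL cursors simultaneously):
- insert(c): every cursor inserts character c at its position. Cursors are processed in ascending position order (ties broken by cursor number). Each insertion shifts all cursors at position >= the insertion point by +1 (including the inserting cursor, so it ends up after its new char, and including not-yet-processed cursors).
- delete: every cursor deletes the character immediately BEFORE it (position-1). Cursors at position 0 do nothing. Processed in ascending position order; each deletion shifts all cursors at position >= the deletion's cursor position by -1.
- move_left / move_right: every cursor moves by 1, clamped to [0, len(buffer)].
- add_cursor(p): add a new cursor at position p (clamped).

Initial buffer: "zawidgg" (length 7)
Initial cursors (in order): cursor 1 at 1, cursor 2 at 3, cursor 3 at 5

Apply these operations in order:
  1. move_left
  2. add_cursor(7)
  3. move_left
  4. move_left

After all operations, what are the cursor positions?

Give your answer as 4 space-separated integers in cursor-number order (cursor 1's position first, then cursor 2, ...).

Answer: 0 0 2 5

Derivation:
After op 1 (move_left): buffer="zawidgg" (len 7), cursors c1@0 c2@2 c3@4, authorship .......
After op 2 (add_cursor(7)): buffer="zawidgg" (len 7), cursors c1@0 c2@2 c3@4 c4@7, authorship .......
After op 3 (move_left): buffer="zawidgg" (len 7), cursors c1@0 c2@1 c3@3 c4@6, authorship .......
After op 4 (move_left): buffer="zawidgg" (len 7), cursors c1@0 c2@0 c3@2 c4@5, authorship .......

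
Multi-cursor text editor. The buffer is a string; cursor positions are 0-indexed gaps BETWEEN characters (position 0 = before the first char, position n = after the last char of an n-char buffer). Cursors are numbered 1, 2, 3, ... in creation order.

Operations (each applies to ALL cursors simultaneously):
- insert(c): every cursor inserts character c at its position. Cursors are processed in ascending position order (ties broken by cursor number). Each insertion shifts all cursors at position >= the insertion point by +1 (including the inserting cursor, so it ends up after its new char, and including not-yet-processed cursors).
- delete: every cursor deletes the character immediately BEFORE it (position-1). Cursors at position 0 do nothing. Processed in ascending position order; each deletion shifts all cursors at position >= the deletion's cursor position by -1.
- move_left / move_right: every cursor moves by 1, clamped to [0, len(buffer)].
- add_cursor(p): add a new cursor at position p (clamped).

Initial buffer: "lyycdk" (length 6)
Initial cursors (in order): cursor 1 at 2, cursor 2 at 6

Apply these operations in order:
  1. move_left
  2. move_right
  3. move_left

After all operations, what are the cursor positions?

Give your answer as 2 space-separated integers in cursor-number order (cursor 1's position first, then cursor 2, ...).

Answer: 1 5

Derivation:
After op 1 (move_left): buffer="lyycdk" (len 6), cursors c1@1 c2@5, authorship ......
After op 2 (move_right): buffer="lyycdk" (len 6), cursors c1@2 c2@6, authorship ......
After op 3 (move_left): buffer="lyycdk" (len 6), cursors c1@1 c2@5, authorship ......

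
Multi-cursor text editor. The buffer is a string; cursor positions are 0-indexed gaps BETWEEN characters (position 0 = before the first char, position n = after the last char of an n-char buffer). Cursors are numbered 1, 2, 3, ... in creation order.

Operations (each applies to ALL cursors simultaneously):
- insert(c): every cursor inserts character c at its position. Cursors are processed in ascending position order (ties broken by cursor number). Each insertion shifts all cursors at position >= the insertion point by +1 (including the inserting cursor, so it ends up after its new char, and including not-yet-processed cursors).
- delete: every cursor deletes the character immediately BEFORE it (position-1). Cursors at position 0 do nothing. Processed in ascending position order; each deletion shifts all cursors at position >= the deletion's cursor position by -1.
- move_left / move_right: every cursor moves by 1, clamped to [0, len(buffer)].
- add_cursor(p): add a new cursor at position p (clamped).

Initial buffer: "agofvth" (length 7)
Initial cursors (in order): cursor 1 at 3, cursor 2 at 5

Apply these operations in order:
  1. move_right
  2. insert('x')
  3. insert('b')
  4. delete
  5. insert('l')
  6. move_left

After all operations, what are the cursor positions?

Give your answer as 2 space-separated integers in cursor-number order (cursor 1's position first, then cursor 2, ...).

Answer: 5 9

Derivation:
After op 1 (move_right): buffer="agofvth" (len 7), cursors c1@4 c2@6, authorship .......
After op 2 (insert('x')): buffer="agofxvtxh" (len 9), cursors c1@5 c2@8, authorship ....1..2.
After op 3 (insert('b')): buffer="agofxbvtxbh" (len 11), cursors c1@6 c2@10, authorship ....11..22.
After op 4 (delete): buffer="agofxvtxh" (len 9), cursors c1@5 c2@8, authorship ....1..2.
After op 5 (insert('l')): buffer="agofxlvtxlh" (len 11), cursors c1@6 c2@10, authorship ....11..22.
After op 6 (move_left): buffer="agofxlvtxlh" (len 11), cursors c1@5 c2@9, authorship ....11..22.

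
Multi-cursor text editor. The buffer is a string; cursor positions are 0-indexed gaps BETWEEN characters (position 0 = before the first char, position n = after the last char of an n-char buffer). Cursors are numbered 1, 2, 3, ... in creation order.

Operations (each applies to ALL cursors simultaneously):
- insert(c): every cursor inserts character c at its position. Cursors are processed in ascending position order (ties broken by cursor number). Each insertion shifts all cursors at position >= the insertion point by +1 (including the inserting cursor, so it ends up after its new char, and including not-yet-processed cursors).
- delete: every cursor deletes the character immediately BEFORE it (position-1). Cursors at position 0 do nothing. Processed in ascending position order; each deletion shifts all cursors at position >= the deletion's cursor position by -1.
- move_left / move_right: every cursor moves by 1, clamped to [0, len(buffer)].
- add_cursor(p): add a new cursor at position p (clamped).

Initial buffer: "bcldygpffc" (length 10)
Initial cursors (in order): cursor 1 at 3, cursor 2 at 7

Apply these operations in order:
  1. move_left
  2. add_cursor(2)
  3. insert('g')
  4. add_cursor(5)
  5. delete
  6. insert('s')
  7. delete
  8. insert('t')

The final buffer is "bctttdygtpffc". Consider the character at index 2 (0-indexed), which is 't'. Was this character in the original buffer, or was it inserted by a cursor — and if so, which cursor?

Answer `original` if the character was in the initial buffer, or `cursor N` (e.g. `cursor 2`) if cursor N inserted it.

Answer: cursor 1

Derivation:
After op 1 (move_left): buffer="bcldygpffc" (len 10), cursors c1@2 c2@6, authorship ..........
After op 2 (add_cursor(2)): buffer="bcldygpffc" (len 10), cursors c1@2 c3@2 c2@6, authorship ..........
After op 3 (insert('g')): buffer="bcggldyggpffc" (len 13), cursors c1@4 c3@4 c2@9, authorship ..13....2....
After op 4 (add_cursor(5)): buffer="bcggldyggpffc" (len 13), cursors c1@4 c3@4 c4@5 c2@9, authorship ..13....2....
After op 5 (delete): buffer="bcdygpffc" (len 9), cursors c1@2 c3@2 c4@2 c2@5, authorship .........
After op 6 (insert('s')): buffer="bcsssdygspffc" (len 13), cursors c1@5 c3@5 c4@5 c2@9, authorship ..134...2....
After op 7 (delete): buffer="bcdygpffc" (len 9), cursors c1@2 c3@2 c4@2 c2@5, authorship .........
After op 8 (insert('t')): buffer="bctttdygtpffc" (len 13), cursors c1@5 c3@5 c4@5 c2@9, authorship ..134...2....
Authorship (.=original, N=cursor N): . . 1 3 4 . . . 2 . . . .
Index 2: author = 1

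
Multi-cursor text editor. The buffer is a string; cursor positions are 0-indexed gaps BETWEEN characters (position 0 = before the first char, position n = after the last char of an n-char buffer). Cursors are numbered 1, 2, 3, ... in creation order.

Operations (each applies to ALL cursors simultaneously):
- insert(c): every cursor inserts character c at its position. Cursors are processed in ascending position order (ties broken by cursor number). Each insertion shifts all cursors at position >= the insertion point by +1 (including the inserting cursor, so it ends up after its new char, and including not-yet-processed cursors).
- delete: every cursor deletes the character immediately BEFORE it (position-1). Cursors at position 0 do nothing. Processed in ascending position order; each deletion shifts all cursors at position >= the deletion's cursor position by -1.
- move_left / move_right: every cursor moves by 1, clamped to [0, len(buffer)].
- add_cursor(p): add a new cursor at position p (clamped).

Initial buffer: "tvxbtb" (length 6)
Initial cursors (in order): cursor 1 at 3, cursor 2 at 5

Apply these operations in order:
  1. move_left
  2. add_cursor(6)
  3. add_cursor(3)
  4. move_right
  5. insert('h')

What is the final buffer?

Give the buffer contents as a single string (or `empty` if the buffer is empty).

Answer: tvxhbhthbh

Derivation:
After op 1 (move_left): buffer="tvxbtb" (len 6), cursors c1@2 c2@4, authorship ......
After op 2 (add_cursor(6)): buffer="tvxbtb" (len 6), cursors c1@2 c2@4 c3@6, authorship ......
After op 3 (add_cursor(3)): buffer="tvxbtb" (len 6), cursors c1@2 c4@3 c2@4 c3@6, authorship ......
After op 4 (move_right): buffer="tvxbtb" (len 6), cursors c1@3 c4@4 c2@5 c3@6, authorship ......
After op 5 (insert('h')): buffer="tvxhbhthbh" (len 10), cursors c1@4 c4@6 c2@8 c3@10, authorship ...1.4.2.3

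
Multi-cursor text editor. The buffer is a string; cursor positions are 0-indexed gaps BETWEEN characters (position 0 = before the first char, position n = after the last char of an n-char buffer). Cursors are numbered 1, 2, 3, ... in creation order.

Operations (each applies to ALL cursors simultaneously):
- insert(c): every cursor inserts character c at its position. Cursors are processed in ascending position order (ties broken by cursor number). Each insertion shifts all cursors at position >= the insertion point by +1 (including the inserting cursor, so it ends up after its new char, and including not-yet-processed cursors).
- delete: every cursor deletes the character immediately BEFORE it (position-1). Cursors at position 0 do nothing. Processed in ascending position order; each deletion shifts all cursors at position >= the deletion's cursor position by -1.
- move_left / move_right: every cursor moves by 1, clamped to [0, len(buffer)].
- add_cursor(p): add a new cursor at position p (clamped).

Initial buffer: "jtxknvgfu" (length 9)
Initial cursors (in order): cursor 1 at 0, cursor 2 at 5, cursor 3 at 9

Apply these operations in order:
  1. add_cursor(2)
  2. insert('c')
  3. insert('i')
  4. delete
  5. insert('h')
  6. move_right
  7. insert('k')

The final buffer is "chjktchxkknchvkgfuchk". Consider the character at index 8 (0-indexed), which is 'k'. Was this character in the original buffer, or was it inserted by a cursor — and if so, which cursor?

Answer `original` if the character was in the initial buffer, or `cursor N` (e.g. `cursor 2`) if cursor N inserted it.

After op 1 (add_cursor(2)): buffer="jtxknvgfu" (len 9), cursors c1@0 c4@2 c2@5 c3@9, authorship .........
After op 2 (insert('c')): buffer="cjtcxkncvgfuc" (len 13), cursors c1@1 c4@4 c2@8 c3@13, authorship 1..4...2....3
After op 3 (insert('i')): buffer="cijtcixkncivgfuci" (len 17), cursors c1@2 c4@6 c2@11 c3@17, authorship 11..44...22....33
After op 4 (delete): buffer="cjtcxkncvgfuc" (len 13), cursors c1@1 c4@4 c2@8 c3@13, authorship 1..4...2....3
After op 5 (insert('h')): buffer="chjtchxknchvgfuch" (len 17), cursors c1@2 c4@6 c2@11 c3@17, authorship 11..44...22....33
After op 6 (move_right): buffer="chjtchxknchvgfuch" (len 17), cursors c1@3 c4@7 c2@12 c3@17, authorship 11..44...22....33
After op 7 (insert('k')): buffer="chjktchxkknchvkgfuchk" (len 21), cursors c1@4 c4@9 c2@15 c3@21, authorship 11.1.44.4..22.2...333
Authorship (.=original, N=cursor N): 1 1 . 1 . 4 4 . 4 . . 2 2 . 2 . . . 3 3 3
Index 8: author = 4

Answer: cursor 4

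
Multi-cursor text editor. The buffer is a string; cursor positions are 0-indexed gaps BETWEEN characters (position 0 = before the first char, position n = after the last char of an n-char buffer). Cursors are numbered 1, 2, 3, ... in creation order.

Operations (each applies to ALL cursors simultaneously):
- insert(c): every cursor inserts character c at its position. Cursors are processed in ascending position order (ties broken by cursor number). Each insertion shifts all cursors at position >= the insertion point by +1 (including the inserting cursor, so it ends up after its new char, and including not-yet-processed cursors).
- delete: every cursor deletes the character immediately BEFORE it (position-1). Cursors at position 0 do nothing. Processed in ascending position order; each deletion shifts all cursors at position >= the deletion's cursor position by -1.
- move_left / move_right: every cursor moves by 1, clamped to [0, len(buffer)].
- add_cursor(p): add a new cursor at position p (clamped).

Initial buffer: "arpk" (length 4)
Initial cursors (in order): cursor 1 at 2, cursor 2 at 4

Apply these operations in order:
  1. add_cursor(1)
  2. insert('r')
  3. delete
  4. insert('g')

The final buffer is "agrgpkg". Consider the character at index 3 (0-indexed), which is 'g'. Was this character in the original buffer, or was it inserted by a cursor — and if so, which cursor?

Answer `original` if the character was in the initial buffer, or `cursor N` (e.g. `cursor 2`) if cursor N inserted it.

Answer: cursor 1

Derivation:
After op 1 (add_cursor(1)): buffer="arpk" (len 4), cursors c3@1 c1@2 c2@4, authorship ....
After op 2 (insert('r')): buffer="arrrpkr" (len 7), cursors c3@2 c1@4 c2@7, authorship .3.1..2
After op 3 (delete): buffer="arpk" (len 4), cursors c3@1 c1@2 c2@4, authorship ....
After op 4 (insert('g')): buffer="agrgpkg" (len 7), cursors c3@2 c1@4 c2@7, authorship .3.1..2
Authorship (.=original, N=cursor N): . 3 . 1 . . 2
Index 3: author = 1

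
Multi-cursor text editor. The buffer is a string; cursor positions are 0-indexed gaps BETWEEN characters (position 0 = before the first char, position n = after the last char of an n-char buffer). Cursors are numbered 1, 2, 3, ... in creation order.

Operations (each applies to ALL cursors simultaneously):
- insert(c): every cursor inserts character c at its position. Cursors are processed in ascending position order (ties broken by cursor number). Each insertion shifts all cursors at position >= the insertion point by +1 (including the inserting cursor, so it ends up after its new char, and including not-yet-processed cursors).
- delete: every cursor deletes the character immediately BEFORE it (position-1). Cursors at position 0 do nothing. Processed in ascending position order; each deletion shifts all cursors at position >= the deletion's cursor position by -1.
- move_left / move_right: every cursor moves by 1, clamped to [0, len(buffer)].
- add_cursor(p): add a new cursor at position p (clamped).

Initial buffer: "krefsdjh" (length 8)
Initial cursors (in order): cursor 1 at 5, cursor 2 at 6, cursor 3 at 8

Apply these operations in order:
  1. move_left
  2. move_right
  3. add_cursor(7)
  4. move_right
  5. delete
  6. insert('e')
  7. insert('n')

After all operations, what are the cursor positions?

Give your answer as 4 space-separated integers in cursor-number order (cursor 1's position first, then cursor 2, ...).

Answer: 12 12 12 12

Derivation:
After op 1 (move_left): buffer="krefsdjh" (len 8), cursors c1@4 c2@5 c3@7, authorship ........
After op 2 (move_right): buffer="krefsdjh" (len 8), cursors c1@5 c2@6 c3@8, authorship ........
After op 3 (add_cursor(7)): buffer="krefsdjh" (len 8), cursors c1@5 c2@6 c4@7 c3@8, authorship ........
After op 4 (move_right): buffer="krefsdjh" (len 8), cursors c1@6 c2@7 c3@8 c4@8, authorship ........
After op 5 (delete): buffer="kref" (len 4), cursors c1@4 c2@4 c3@4 c4@4, authorship ....
After op 6 (insert('e')): buffer="krefeeee" (len 8), cursors c1@8 c2@8 c3@8 c4@8, authorship ....1234
After op 7 (insert('n')): buffer="krefeeeennnn" (len 12), cursors c1@12 c2@12 c3@12 c4@12, authorship ....12341234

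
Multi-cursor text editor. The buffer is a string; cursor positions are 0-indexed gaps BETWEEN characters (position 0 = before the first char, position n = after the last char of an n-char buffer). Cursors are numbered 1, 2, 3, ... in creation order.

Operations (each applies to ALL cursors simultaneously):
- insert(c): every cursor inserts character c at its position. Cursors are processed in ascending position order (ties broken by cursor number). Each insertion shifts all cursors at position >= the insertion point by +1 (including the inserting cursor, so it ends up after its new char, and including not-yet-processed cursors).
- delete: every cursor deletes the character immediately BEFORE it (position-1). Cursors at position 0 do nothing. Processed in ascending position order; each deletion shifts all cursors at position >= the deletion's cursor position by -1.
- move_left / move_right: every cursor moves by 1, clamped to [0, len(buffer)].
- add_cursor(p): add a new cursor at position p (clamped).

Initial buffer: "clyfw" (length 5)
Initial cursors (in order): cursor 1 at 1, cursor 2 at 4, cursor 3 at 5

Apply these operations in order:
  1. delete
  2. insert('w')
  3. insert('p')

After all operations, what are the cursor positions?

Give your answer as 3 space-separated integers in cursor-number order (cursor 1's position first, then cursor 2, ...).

Answer: 2 8 8

Derivation:
After op 1 (delete): buffer="ly" (len 2), cursors c1@0 c2@2 c3@2, authorship ..
After op 2 (insert('w')): buffer="wlyww" (len 5), cursors c1@1 c2@5 c3@5, authorship 1..23
After op 3 (insert('p')): buffer="wplywwpp" (len 8), cursors c1@2 c2@8 c3@8, authorship 11..2323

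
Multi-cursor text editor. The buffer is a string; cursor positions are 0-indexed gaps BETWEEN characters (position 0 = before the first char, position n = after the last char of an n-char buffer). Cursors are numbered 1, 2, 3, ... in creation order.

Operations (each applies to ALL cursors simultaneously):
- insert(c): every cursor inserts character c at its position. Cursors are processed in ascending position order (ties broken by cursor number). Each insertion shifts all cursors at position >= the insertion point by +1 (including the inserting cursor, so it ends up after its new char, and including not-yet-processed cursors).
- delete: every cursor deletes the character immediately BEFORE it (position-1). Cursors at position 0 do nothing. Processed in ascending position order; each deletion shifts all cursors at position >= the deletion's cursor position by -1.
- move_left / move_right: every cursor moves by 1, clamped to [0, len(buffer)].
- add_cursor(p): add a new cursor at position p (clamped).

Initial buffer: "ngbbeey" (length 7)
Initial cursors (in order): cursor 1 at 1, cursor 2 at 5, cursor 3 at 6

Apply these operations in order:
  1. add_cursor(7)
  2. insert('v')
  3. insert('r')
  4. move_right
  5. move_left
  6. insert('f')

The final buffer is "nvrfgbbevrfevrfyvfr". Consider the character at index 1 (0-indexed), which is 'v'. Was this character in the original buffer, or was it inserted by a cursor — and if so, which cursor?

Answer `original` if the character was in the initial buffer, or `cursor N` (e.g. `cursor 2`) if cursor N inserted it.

After op 1 (add_cursor(7)): buffer="ngbbeey" (len 7), cursors c1@1 c2@5 c3@6 c4@7, authorship .......
After op 2 (insert('v')): buffer="nvgbbevevyv" (len 11), cursors c1@2 c2@7 c3@9 c4@11, authorship .1....2.3.4
After op 3 (insert('r')): buffer="nvrgbbevrevryvr" (len 15), cursors c1@3 c2@9 c3@12 c4@15, authorship .11....22.33.44
After op 4 (move_right): buffer="nvrgbbevrevryvr" (len 15), cursors c1@4 c2@10 c3@13 c4@15, authorship .11....22.33.44
After op 5 (move_left): buffer="nvrgbbevrevryvr" (len 15), cursors c1@3 c2@9 c3@12 c4@14, authorship .11....22.33.44
After op 6 (insert('f')): buffer="nvrfgbbevrfevrfyvfr" (len 19), cursors c1@4 c2@11 c3@15 c4@18, authorship .111....222.333.444
Authorship (.=original, N=cursor N): . 1 1 1 . . . . 2 2 2 . 3 3 3 . 4 4 4
Index 1: author = 1

Answer: cursor 1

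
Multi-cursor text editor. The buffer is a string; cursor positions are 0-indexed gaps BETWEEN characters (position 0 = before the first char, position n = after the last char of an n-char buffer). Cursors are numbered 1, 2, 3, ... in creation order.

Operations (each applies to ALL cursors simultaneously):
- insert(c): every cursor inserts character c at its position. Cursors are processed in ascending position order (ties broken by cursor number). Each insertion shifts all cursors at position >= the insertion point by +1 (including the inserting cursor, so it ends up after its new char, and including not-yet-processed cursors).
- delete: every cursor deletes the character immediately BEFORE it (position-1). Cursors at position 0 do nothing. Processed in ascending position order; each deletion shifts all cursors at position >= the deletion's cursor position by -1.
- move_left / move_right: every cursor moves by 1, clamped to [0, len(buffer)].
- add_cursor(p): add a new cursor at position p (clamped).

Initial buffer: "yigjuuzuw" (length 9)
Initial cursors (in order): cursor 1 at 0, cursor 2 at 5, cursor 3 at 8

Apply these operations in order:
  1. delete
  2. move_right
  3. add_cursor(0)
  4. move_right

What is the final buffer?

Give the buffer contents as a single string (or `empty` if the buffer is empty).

Answer: yigjuzw

Derivation:
After op 1 (delete): buffer="yigjuzw" (len 7), cursors c1@0 c2@4 c3@6, authorship .......
After op 2 (move_right): buffer="yigjuzw" (len 7), cursors c1@1 c2@5 c3@7, authorship .......
After op 3 (add_cursor(0)): buffer="yigjuzw" (len 7), cursors c4@0 c1@1 c2@5 c3@7, authorship .......
After op 4 (move_right): buffer="yigjuzw" (len 7), cursors c4@1 c1@2 c2@6 c3@7, authorship .......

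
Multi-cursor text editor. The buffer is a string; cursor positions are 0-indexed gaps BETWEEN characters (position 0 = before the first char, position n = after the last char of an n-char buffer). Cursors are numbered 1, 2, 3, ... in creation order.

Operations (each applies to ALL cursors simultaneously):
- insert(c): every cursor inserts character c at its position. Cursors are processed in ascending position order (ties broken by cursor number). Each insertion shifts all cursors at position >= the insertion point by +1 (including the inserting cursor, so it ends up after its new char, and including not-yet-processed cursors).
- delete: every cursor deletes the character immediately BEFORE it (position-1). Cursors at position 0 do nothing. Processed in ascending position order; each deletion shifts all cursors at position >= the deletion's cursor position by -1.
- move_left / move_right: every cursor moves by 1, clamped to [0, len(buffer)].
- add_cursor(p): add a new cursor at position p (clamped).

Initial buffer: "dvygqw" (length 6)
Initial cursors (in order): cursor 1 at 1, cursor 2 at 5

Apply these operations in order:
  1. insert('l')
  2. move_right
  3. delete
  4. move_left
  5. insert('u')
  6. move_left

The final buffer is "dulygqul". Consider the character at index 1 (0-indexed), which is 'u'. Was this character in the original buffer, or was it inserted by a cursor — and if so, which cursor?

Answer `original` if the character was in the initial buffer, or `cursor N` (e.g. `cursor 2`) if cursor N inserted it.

Answer: cursor 1

Derivation:
After op 1 (insert('l')): buffer="dlvygqlw" (len 8), cursors c1@2 c2@7, authorship .1....2.
After op 2 (move_right): buffer="dlvygqlw" (len 8), cursors c1@3 c2@8, authorship .1....2.
After op 3 (delete): buffer="dlygql" (len 6), cursors c1@2 c2@6, authorship .1...2
After op 4 (move_left): buffer="dlygql" (len 6), cursors c1@1 c2@5, authorship .1...2
After op 5 (insert('u')): buffer="dulygqul" (len 8), cursors c1@2 c2@7, authorship .11...22
After op 6 (move_left): buffer="dulygqul" (len 8), cursors c1@1 c2@6, authorship .11...22
Authorship (.=original, N=cursor N): . 1 1 . . . 2 2
Index 1: author = 1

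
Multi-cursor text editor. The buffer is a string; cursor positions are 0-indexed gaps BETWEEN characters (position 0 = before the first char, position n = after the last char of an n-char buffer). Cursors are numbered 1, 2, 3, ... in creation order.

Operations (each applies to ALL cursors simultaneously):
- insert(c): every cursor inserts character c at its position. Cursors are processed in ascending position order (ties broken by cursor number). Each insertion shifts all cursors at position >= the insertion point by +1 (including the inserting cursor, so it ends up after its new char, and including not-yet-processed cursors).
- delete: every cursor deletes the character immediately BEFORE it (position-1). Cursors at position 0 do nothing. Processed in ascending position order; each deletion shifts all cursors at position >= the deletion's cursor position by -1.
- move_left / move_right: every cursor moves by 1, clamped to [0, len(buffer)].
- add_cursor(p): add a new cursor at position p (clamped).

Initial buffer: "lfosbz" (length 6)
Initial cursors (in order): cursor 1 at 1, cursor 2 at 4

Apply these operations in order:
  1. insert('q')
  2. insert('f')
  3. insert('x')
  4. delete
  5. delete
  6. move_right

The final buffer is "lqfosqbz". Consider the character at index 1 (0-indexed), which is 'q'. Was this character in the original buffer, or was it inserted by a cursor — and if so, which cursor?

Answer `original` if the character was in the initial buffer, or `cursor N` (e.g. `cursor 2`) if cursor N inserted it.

After op 1 (insert('q')): buffer="lqfosqbz" (len 8), cursors c1@2 c2@6, authorship .1...2..
After op 2 (insert('f')): buffer="lqffosqfbz" (len 10), cursors c1@3 c2@8, authorship .11...22..
After op 3 (insert('x')): buffer="lqfxfosqfxbz" (len 12), cursors c1@4 c2@10, authorship .111...222..
After op 4 (delete): buffer="lqffosqfbz" (len 10), cursors c1@3 c2@8, authorship .11...22..
After op 5 (delete): buffer="lqfosqbz" (len 8), cursors c1@2 c2@6, authorship .1...2..
After op 6 (move_right): buffer="lqfosqbz" (len 8), cursors c1@3 c2@7, authorship .1...2..
Authorship (.=original, N=cursor N): . 1 . . . 2 . .
Index 1: author = 1

Answer: cursor 1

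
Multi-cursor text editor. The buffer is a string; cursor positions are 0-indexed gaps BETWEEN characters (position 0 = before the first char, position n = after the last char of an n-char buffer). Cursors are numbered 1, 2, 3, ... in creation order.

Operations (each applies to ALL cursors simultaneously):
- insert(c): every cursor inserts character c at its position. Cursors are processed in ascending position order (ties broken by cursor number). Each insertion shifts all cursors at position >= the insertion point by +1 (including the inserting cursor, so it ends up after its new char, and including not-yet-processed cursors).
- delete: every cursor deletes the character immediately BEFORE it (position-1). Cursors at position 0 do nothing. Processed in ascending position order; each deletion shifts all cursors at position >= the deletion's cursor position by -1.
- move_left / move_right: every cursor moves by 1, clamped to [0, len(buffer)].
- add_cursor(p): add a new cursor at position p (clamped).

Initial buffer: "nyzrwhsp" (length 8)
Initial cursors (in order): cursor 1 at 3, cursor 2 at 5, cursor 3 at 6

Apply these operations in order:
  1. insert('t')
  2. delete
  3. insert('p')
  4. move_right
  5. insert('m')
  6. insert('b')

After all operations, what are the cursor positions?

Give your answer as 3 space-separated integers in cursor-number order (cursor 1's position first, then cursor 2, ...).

After op 1 (insert('t')): buffer="nyztrwthtsp" (len 11), cursors c1@4 c2@7 c3@9, authorship ...1..2.3..
After op 2 (delete): buffer="nyzrwhsp" (len 8), cursors c1@3 c2@5 c3@6, authorship ........
After op 3 (insert('p')): buffer="nyzprwphpsp" (len 11), cursors c1@4 c2@7 c3@9, authorship ...1..2.3..
After op 4 (move_right): buffer="nyzprwphpsp" (len 11), cursors c1@5 c2@8 c3@10, authorship ...1..2.3..
After op 5 (insert('m')): buffer="nyzprmwphmpsmp" (len 14), cursors c1@6 c2@10 c3@13, authorship ...1.1.2.23.3.
After op 6 (insert('b')): buffer="nyzprmbwphmbpsmbp" (len 17), cursors c1@7 c2@12 c3@16, authorship ...1.11.2.223.33.

Answer: 7 12 16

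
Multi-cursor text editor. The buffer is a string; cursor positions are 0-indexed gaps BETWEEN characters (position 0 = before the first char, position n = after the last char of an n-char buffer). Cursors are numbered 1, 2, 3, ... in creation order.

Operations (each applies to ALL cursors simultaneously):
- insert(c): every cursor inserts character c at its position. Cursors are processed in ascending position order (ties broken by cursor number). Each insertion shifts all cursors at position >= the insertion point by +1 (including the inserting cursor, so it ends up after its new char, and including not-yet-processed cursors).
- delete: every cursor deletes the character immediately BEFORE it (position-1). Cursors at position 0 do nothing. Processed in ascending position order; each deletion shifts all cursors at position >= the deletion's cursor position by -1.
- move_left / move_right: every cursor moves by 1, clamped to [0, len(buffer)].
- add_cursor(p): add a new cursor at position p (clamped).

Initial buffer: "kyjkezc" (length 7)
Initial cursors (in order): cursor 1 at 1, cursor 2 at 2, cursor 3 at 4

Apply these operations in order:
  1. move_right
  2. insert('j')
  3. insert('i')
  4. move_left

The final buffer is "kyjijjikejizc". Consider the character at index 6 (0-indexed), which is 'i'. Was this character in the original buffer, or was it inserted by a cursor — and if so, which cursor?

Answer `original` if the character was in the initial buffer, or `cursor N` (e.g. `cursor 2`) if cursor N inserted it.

After op 1 (move_right): buffer="kyjkezc" (len 7), cursors c1@2 c2@3 c3@5, authorship .......
After op 2 (insert('j')): buffer="kyjjjkejzc" (len 10), cursors c1@3 c2@5 c3@8, authorship ..1.2..3..
After op 3 (insert('i')): buffer="kyjijjikejizc" (len 13), cursors c1@4 c2@7 c3@11, authorship ..11.22..33..
After op 4 (move_left): buffer="kyjijjikejizc" (len 13), cursors c1@3 c2@6 c3@10, authorship ..11.22..33..
Authorship (.=original, N=cursor N): . . 1 1 . 2 2 . . 3 3 . .
Index 6: author = 2

Answer: cursor 2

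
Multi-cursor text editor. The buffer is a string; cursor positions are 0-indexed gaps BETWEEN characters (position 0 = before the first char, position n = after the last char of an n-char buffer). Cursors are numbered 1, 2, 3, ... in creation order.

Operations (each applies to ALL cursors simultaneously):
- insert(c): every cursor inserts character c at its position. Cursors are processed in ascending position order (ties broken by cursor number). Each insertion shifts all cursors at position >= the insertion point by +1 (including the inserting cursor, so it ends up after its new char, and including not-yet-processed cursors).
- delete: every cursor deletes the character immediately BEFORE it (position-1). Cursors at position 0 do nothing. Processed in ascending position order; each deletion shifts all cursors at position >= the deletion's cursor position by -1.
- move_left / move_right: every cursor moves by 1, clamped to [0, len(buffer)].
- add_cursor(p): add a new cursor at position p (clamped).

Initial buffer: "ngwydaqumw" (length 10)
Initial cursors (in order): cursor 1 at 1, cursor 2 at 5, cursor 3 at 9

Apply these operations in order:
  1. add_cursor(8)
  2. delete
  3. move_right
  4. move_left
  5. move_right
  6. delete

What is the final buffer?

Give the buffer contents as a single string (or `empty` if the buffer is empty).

Answer: wy

Derivation:
After op 1 (add_cursor(8)): buffer="ngwydaqumw" (len 10), cursors c1@1 c2@5 c4@8 c3@9, authorship ..........
After op 2 (delete): buffer="gwyaqw" (len 6), cursors c1@0 c2@3 c3@5 c4@5, authorship ......
After op 3 (move_right): buffer="gwyaqw" (len 6), cursors c1@1 c2@4 c3@6 c4@6, authorship ......
After op 4 (move_left): buffer="gwyaqw" (len 6), cursors c1@0 c2@3 c3@5 c4@5, authorship ......
After op 5 (move_right): buffer="gwyaqw" (len 6), cursors c1@1 c2@4 c3@6 c4@6, authorship ......
After op 6 (delete): buffer="wy" (len 2), cursors c1@0 c2@2 c3@2 c4@2, authorship ..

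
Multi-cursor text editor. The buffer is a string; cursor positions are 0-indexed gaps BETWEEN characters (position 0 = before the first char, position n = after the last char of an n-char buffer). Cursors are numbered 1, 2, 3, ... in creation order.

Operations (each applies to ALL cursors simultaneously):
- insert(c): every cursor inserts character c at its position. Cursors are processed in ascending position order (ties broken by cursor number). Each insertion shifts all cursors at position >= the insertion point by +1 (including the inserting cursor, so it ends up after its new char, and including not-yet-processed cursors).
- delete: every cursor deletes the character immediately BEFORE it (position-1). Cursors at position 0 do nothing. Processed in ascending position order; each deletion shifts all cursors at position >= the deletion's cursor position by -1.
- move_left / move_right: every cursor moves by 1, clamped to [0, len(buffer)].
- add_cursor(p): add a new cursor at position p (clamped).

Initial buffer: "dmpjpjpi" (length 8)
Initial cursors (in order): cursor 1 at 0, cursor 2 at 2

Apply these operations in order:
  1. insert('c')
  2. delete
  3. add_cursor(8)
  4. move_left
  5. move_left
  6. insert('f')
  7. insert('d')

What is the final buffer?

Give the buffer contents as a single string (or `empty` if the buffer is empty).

After op 1 (insert('c')): buffer="cdmcpjpjpi" (len 10), cursors c1@1 c2@4, authorship 1..2......
After op 2 (delete): buffer="dmpjpjpi" (len 8), cursors c1@0 c2@2, authorship ........
After op 3 (add_cursor(8)): buffer="dmpjpjpi" (len 8), cursors c1@0 c2@2 c3@8, authorship ........
After op 4 (move_left): buffer="dmpjpjpi" (len 8), cursors c1@0 c2@1 c3@7, authorship ........
After op 5 (move_left): buffer="dmpjpjpi" (len 8), cursors c1@0 c2@0 c3@6, authorship ........
After op 6 (insert('f')): buffer="ffdmpjpjfpi" (len 11), cursors c1@2 c2@2 c3@9, authorship 12......3..
After op 7 (insert('d')): buffer="ffdddmpjpjfdpi" (len 14), cursors c1@4 c2@4 c3@12, authorship 1212......33..

Answer: ffdddmpjpjfdpi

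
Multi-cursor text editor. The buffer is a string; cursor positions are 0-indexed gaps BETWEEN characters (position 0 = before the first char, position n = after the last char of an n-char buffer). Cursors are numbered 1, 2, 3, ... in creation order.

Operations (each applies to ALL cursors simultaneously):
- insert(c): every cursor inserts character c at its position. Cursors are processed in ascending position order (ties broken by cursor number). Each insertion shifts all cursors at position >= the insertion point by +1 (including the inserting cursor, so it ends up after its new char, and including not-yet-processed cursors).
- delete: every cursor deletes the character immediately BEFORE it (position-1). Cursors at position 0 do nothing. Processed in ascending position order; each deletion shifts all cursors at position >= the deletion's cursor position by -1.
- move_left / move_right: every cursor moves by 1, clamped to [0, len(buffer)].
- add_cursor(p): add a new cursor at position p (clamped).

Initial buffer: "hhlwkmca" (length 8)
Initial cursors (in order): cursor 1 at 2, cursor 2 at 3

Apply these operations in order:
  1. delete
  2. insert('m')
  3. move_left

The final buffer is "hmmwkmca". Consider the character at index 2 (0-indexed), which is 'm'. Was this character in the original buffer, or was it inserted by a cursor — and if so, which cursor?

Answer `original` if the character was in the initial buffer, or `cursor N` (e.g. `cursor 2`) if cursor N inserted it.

Answer: cursor 2

Derivation:
After op 1 (delete): buffer="hwkmca" (len 6), cursors c1@1 c2@1, authorship ......
After op 2 (insert('m')): buffer="hmmwkmca" (len 8), cursors c1@3 c2@3, authorship .12.....
After op 3 (move_left): buffer="hmmwkmca" (len 8), cursors c1@2 c2@2, authorship .12.....
Authorship (.=original, N=cursor N): . 1 2 . . . . .
Index 2: author = 2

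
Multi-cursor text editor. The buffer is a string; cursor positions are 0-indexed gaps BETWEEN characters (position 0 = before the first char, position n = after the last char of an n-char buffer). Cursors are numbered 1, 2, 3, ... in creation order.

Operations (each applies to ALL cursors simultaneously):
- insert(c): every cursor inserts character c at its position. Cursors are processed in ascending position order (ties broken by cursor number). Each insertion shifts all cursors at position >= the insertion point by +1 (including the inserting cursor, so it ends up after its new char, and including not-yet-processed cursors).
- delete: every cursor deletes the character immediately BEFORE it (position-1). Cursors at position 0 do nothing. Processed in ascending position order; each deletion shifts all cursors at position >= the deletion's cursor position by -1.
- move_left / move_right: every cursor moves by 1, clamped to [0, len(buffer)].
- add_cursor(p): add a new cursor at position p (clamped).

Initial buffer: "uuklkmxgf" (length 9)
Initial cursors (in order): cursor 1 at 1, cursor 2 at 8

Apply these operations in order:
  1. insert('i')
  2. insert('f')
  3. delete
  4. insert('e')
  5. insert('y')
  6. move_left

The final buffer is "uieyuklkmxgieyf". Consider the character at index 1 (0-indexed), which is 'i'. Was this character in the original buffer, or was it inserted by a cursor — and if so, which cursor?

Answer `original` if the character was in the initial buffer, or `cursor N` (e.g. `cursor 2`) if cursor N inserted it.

After op 1 (insert('i')): buffer="uiuklkmxgif" (len 11), cursors c1@2 c2@10, authorship .1.......2.
After op 2 (insert('f')): buffer="uifuklkmxgiff" (len 13), cursors c1@3 c2@12, authorship .11.......22.
After op 3 (delete): buffer="uiuklkmxgif" (len 11), cursors c1@2 c2@10, authorship .1.......2.
After op 4 (insert('e')): buffer="uieuklkmxgief" (len 13), cursors c1@3 c2@12, authorship .11.......22.
After op 5 (insert('y')): buffer="uieyuklkmxgieyf" (len 15), cursors c1@4 c2@14, authorship .111.......222.
After op 6 (move_left): buffer="uieyuklkmxgieyf" (len 15), cursors c1@3 c2@13, authorship .111.......222.
Authorship (.=original, N=cursor N): . 1 1 1 . . . . . . . 2 2 2 .
Index 1: author = 1

Answer: cursor 1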